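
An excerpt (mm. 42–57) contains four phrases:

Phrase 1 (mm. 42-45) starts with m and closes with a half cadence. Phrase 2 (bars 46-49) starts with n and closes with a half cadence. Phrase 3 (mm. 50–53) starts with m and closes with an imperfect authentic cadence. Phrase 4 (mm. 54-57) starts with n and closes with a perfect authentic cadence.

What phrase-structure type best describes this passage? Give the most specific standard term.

Four phrases in two halves: the first half (bars 42–49) ends with a half cadence, the second (measures 50–57) with a perfect authentic cadence — a large antecedent–consequent pair, i.e. a double period.
Phrase 3 begins with the same material as phrase 1, making it parallel.

parallel double period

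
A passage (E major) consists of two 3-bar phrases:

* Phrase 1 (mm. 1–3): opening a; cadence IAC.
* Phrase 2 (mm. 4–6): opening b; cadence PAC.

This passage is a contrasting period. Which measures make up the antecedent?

measures 1–3

The antecedent is the phrase ending with the weaker cadence (imperfect authentic cadence, phrase 1) and the consequent the one ending more conclusively (perfect authentic cadence, phrase 2); the antecedent is bars 1–3.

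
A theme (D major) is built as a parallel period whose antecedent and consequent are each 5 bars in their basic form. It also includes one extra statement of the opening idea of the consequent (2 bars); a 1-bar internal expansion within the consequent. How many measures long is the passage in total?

Basic parallel period: 5 + 5 = 10 bars.
10 (basic form) + 2 (extra statement) + 1 (internal expansion) = 13.

13 measures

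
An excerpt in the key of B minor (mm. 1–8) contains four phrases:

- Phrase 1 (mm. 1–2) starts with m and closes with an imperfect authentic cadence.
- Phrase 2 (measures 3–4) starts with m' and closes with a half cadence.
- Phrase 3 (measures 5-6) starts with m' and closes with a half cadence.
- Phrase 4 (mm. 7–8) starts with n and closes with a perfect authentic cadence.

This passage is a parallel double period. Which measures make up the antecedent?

measures 1–4

In a double period the four phrases pair into a large antecedent (phrases 1–2, ending half cadence) and a large consequent (phrases 3–4, ending perfect authentic cadence). The antecedent spans bars 1-4.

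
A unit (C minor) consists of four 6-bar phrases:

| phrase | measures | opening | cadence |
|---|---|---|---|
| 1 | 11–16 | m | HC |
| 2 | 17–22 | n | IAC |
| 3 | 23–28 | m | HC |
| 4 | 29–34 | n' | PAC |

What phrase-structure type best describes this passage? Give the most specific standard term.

Four phrases in two halves: the first half (measures 11–22) ends with an imperfect authentic cadence, the second (bars 23–34) with a perfect authentic cadence — a large antecedent–consequent pair, i.e. a double period.
Phrase 3 begins with the same material as phrase 1, making it parallel.

parallel double period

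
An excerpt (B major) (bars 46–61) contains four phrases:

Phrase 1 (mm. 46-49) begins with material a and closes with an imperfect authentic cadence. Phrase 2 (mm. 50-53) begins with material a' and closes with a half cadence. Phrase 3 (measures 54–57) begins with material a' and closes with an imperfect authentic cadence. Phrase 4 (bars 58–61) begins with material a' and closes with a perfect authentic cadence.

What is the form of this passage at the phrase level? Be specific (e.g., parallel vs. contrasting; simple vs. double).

Four phrases in two halves: the first half (bars 46–53) ends with a half cadence, the second (measures 54–61) with a perfect authentic cadence — a large antecedent–consequent pair, i.e. a double period.
Phrase 3 begins with the same material as phrase 1, making it parallel.

parallel double period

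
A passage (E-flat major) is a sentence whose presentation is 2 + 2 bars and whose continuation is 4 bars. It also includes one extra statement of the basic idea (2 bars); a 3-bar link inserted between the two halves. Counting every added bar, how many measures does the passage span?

13 measures

Basic sentence: 2 + 2 + 4 = 8 bars.
8 (basic form) + 2 (extra statement) + 3 (link) = 13.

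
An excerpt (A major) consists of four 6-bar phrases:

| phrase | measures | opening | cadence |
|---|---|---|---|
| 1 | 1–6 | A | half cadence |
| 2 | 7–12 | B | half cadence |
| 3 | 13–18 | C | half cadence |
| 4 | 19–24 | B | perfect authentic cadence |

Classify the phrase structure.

contrasting double period

Four phrases in two halves: the first half (mm. 1-12) ends with a half cadence, the second (mm. 13-24) with a perfect authentic cadence — a large antecedent–consequent pair, i.e. a double period.
Phrase 3 begins with different material from phrase 1, making it contrasting.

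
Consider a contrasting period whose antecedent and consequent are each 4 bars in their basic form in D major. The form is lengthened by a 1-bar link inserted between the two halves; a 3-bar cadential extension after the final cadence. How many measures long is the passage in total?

12 measures

Basic contrasting period: 4 + 4 = 8 bars.
8 (basic form) + 1 (link) + 3 (cadential extension) = 12.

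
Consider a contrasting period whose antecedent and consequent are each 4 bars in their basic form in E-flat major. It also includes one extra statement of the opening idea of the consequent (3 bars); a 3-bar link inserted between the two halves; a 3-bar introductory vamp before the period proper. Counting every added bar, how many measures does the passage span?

Basic contrasting period: 4 + 4 = 8 bars.
8 (basic form) + 3 (extra statement) + 3 (link) + 3 (introduction) = 17.

17 measures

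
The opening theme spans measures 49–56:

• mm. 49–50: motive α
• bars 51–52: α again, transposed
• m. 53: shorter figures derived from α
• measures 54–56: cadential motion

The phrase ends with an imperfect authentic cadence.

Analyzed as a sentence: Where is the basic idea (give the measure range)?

The presentation of a sentence is the basic idea (mm. 49–50) plus its repetition (measures 51–52); the basic idea is therefore measures 49–50.

measures 49–50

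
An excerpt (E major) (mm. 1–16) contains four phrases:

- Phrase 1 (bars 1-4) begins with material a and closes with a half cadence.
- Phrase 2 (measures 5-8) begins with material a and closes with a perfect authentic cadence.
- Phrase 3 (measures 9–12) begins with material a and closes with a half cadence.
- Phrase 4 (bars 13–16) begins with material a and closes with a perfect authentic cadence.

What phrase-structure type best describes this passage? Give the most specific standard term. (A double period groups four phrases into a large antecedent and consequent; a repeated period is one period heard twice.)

The cadence pattern HC–PAC–HC–PAC is weak–strong twice, and phrases 3–4 restate phrases 1–2: a period heard twice, not a double period (which would end weakly at phrase 2).

repeated period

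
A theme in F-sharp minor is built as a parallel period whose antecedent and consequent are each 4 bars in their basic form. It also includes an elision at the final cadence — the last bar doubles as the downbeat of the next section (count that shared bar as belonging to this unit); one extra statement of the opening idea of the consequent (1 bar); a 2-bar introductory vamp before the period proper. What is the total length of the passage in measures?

Basic parallel period: 4 + 4 = 8 bars.
8 (basic form) + 1 (extra statement) + 2 (introduction) = 11.
The elision shares a bar with the next section but does not change this unit's count.

11 measures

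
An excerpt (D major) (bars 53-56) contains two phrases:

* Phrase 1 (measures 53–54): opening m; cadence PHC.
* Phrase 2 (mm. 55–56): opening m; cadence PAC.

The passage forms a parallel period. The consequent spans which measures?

The antecedent is the phrase ending with the weaker cadence (Phrygian half cadence, phrase 1) and the consequent the one ending more conclusively (perfect authentic cadence, phrase 2); the consequent is mm. 55-56.

measures 55–56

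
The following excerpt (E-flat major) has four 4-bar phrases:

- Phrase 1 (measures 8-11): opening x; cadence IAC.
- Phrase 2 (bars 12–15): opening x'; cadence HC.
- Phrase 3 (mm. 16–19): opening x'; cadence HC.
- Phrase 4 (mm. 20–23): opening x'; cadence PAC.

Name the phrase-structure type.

parallel double period

Four phrases in two halves: the first half (bars 8–15) ends with a half cadence, the second (measures 16-23) with a perfect authentic cadence — a large antecedent–consequent pair, i.e. a double period.
Phrase 3 begins with the same material as phrase 1, making it parallel.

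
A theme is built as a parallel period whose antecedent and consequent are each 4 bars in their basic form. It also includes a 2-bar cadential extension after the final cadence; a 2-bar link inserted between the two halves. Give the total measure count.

Basic parallel period: 4 + 4 = 8 bars.
8 (basic form) + 2 (cadential extension) + 2 (link) = 12.

12 measures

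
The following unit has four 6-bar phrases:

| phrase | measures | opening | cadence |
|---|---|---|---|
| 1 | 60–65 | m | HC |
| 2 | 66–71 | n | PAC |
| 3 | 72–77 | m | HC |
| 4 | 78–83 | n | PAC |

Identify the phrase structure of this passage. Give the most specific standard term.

repeated period

The cadence pattern HC–PAC–HC–PAC is weak–strong twice, and phrases 3–4 restate phrases 1–2: a period heard twice, not a double period (which would end weakly at phrase 2).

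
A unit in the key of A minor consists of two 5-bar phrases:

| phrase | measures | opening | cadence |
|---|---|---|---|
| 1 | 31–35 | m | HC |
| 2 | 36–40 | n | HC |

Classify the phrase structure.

phrase group

The second phrase closes with a half cadence, which is not stronger than the first phrase's half cadence; without a weak→strong cadential pair there is no antecedent–consequent relationship, so this is a phrase group rather than a period.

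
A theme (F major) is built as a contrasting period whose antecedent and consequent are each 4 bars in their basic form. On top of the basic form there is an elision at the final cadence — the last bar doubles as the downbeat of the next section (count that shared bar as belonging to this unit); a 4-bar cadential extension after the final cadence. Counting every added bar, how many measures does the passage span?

12 measures

Basic contrasting period: 4 + 4 = 8 bars.
8 (basic form) + 4 (cadential extension) = 12.
The elision shares a bar with the next section but does not change this unit's count.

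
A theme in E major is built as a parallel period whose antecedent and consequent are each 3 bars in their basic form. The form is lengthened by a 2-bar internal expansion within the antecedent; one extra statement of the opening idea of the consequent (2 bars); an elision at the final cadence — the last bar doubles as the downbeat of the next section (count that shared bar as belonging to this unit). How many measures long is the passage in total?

10 measures

Basic parallel period: 3 + 3 = 6 bars.
6 (basic form) + 2 (internal expansion) + 2 (extra statement) = 10.
The elision shares a bar with the next section but does not change this unit's count.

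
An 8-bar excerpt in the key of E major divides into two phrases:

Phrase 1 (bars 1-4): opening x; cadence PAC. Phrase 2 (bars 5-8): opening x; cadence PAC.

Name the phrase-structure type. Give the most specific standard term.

Both phrases have the same opening (x) and the same cadence (perfect authentic cadence): the second is a restatement, not a consequent, so this is a repeated phrase rather than a period.

repeated phrase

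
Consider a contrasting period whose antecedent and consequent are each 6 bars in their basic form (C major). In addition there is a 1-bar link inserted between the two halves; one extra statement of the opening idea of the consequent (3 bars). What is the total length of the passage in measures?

Basic contrasting period: 6 + 6 = 12 bars.
12 (basic form) + 1 (link) + 3 (extra statement) = 16.

16 measures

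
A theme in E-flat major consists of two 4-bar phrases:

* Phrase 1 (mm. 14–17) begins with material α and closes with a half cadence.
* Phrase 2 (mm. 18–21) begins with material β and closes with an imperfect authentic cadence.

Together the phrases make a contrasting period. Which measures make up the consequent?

measures 18–21

The phrase ending with the weaker cadence (half cadence) is the antecedent; the one ending more conclusively (imperfect authentic cadence) is the consequent. The consequent is measures 18–21.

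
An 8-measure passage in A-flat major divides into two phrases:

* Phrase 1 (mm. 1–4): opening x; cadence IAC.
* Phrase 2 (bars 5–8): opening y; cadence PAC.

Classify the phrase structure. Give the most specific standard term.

Phrase 1 ends with an imperfect authentic cadence (weaker) and phrase 2 with a perfect authentic cadence (stronger): antecedent + consequent = a period.
The two phrases open with different material (x / y), so the period is contrasting.

contrasting period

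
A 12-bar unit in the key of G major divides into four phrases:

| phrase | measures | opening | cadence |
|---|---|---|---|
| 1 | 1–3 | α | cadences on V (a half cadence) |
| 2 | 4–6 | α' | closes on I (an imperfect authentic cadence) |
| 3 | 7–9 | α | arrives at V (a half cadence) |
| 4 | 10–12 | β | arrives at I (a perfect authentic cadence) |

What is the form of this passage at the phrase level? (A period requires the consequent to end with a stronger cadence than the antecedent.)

parallel double period

Four phrases in two halves: the first half (bars 1–6) ends with an imperfect authentic cadence, the second (mm. 7–12) with a perfect authentic cadence — a large antecedent–consequent pair, i.e. a double period.
Phrase 3 begins with the same material as phrase 1, making it parallel.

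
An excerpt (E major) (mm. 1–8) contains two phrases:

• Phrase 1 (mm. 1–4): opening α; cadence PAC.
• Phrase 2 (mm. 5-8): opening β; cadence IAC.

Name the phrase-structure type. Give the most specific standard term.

phrase group

The second phrase closes with an imperfect authentic cadence, which is not stronger than the first phrase's perfect authentic cadence; without a weak→strong cadential pair there is no antecedent–consequent relationship, so this is a phrase group rather than a period.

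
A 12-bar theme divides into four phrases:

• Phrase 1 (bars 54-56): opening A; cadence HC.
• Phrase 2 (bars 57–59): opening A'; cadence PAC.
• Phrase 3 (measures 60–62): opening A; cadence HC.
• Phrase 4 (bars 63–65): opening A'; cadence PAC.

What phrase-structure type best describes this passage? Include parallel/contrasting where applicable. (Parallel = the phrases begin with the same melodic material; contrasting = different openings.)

repeated period

The cadence pattern HC–PAC–HC–PAC is weak–strong twice, and phrases 3–4 restate phrases 1–2: a period heard twice, not a double period (which would end weakly at phrase 2).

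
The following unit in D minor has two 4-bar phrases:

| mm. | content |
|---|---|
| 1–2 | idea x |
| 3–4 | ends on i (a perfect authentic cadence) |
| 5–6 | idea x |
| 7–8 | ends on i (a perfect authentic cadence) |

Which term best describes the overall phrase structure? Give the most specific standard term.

Both phrases have the same opening (x) and the same cadence (perfect authentic cadence): the second is a restatement, not a consequent, so this is a repeated phrase rather than a period.

repeated phrase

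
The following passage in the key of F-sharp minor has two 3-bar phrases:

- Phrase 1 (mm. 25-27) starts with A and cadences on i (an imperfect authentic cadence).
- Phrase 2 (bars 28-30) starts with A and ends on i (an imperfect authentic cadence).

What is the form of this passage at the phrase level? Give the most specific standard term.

repeated phrase

Both phrases have the same opening (A) and the same cadence (imperfect authentic cadence): the second is a restatement, not a consequent, so this is a repeated phrase rather than a period.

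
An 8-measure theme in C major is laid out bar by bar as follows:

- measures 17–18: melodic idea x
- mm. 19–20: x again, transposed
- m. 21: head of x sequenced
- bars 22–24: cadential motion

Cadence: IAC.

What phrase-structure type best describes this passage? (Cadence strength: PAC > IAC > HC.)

sentence

Basic idea (bars 17–18) + its repetition (mm. 19–20) form the presentation; fragmentation and cadence (measures 21–24) form the continuation — the 8-bar whole is a sentence.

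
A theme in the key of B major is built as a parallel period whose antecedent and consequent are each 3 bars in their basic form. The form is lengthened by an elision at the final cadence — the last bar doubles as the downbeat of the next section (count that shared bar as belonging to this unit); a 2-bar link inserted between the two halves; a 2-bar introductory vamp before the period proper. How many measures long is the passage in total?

10 measures

Basic parallel period: 3 + 3 = 6 bars.
6 (basic form) + 2 (link) + 2 (introduction) = 10.
The elision shares a bar with the next section but does not change this unit's count.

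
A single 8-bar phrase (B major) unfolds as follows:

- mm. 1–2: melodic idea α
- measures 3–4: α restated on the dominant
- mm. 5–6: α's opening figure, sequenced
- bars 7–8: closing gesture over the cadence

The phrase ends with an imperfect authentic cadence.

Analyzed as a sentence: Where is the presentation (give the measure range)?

measures 1–4

The presentation of a sentence is the basic idea (bars 1–2) plus its repetition (measures 3–4); the presentation is therefore mm. 1–4.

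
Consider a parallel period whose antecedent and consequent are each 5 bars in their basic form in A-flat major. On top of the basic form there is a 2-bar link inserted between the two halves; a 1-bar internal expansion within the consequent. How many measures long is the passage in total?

Basic parallel period: 5 + 5 = 10 bars.
10 (basic form) + 2 (link) + 1 (internal expansion) = 13.

13 measures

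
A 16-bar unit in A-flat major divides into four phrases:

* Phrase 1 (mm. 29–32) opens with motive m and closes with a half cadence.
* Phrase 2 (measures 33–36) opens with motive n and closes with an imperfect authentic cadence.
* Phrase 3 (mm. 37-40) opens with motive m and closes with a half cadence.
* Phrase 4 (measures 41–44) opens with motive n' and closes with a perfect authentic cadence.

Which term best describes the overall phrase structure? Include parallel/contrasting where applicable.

parallel double period

Four phrases in two halves: the first half (mm. 29–36) ends with an imperfect authentic cadence, the second (measures 37-44) with a perfect authentic cadence — a large antecedent–consequent pair, i.e. a double period.
Phrase 3 begins with the same material as phrase 1, making it parallel.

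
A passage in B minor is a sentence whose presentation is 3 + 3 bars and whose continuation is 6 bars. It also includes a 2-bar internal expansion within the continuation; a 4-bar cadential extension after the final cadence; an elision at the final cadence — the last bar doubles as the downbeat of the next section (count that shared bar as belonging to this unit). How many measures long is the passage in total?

Basic sentence: 3 + 3 + 6 = 12 bars.
12 (basic form) + 2 (internal expansion) + 4 (cadential extension) = 18.
The elision shares a bar with the next section but does not change this unit's count.

18 measures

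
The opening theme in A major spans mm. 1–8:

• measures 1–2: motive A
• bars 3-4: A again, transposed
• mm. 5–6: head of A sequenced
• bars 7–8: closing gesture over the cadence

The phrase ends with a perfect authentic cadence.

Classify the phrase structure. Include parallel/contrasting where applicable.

sentence

Basic idea (mm. 1–2) + its repetition (measures 3–4) form the presentation; fragmentation and cadence (measures 5–8) form the continuation — the 8-bar whole is a sentence.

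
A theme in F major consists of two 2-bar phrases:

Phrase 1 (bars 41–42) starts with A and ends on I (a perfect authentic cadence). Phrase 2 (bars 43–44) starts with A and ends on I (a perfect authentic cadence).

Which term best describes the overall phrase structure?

Both phrases have the same opening (A) and the same cadence (perfect authentic cadence): the second is a restatement, not a consequent, so this is a repeated phrase rather than a period.

repeated phrase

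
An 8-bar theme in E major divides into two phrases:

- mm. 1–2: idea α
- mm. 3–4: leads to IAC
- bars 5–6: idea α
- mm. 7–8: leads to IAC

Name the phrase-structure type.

Both phrases have the same opening (α) and the same cadence (imperfect authentic cadence): the second is a restatement, not a consequent, so this is a repeated phrase rather than a period.

repeated phrase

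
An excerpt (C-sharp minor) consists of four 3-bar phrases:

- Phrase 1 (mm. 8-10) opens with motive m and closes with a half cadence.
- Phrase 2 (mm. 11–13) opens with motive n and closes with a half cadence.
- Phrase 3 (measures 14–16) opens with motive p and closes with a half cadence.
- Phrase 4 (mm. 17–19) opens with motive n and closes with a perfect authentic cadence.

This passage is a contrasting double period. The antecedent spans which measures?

In a double period the four phrases pair into a large antecedent (phrases 1–2, ending half cadence) and a large consequent (phrases 3–4, ending perfect authentic cadence). The antecedent spans mm. 8-13.

measures 8–13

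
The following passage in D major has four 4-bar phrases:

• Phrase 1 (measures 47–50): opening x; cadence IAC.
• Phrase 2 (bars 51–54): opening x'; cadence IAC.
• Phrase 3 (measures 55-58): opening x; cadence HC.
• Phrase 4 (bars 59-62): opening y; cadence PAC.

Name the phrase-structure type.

parallel double period

Four phrases in two halves: the first half (bars 47–54) ends with an imperfect authentic cadence, the second (mm. 55–62) with a perfect authentic cadence — a large antecedent–consequent pair, i.e. a double period.
Phrase 3 begins with the same material as phrase 1, making it parallel.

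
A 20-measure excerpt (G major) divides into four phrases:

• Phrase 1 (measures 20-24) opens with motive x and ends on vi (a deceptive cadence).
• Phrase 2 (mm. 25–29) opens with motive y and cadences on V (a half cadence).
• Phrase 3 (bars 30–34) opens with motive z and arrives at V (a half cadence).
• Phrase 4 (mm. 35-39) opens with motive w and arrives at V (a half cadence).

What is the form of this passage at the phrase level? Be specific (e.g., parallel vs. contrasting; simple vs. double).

Phrase 4 ends with a half cadence, no stronger than phrase 2's half cadence, so the four phrases do not form a double period; nor do phrases 3–4 duplicate 1–2, so it is not a repeated period. With no phrase reaching a conclusive cadence, the passage is a phrase group.

phrase group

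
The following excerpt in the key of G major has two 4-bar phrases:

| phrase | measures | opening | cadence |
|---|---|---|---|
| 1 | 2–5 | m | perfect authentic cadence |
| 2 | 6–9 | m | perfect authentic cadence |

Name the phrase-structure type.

repeated phrase

Both phrases have the same opening (m) and the same cadence (perfect authentic cadence): the second is a restatement, not a consequent, so this is a repeated phrase rather than a period.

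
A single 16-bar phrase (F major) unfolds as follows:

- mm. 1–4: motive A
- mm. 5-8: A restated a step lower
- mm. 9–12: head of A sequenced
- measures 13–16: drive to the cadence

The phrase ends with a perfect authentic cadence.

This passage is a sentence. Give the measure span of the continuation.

After the presentation (bars 1-8), the continuation covers the fragmentation through the cadence: mm. 9–16.

measures 9–16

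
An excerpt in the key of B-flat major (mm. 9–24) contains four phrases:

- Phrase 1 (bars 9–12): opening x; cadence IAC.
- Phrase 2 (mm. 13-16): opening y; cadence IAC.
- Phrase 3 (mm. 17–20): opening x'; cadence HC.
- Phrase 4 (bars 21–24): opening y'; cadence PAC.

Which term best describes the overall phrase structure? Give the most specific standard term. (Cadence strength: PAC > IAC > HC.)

parallel double period

Four phrases in two halves: the first half (measures 9–16) ends with an imperfect authentic cadence, the second (mm. 17–24) with a perfect authentic cadence — a large antecedent–consequent pair, i.e. a double period.
Phrase 3 begins with the same material as phrase 1, making it parallel.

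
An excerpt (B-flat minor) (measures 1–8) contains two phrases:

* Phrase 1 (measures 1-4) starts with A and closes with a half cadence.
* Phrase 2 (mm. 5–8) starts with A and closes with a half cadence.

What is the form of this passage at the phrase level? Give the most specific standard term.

repeated phrase

Both phrases have the same opening (A) and the same cadence (half cadence): the second is a restatement, not a consequent, so this is a repeated phrase rather than a period.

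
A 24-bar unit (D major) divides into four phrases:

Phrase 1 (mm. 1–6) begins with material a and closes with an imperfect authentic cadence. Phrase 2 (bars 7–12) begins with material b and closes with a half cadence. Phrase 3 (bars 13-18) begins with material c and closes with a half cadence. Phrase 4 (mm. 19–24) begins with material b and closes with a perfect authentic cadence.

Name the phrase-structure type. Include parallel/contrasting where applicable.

contrasting double period

Four phrases in two halves: the first half (mm. 1–12) ends with a half cadence, the second (mm. 13–24) with a perfect authentic cadence — a large antecedent–consequent pair, i.e. a double period.
Phrase 3 begins with different material from phrase 1, making it contrasting.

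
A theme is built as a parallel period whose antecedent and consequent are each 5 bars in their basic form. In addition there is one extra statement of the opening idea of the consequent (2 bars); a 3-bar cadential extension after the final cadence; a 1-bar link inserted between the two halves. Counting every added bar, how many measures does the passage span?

Basic parallel period: 5 + 5 = 10 bars.
10 (basic form) + 2 (extra statement) + 3 (cadential extension) + 1 (link) = 16.

16 measures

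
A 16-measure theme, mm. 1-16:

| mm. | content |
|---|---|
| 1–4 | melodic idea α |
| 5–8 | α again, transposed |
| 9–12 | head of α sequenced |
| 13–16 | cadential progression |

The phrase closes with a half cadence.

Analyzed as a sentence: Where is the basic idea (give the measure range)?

measures 1–4

The presentation of a sentence is the basic idea (mm. 1–4) plus its repetition (mm. 5-8); the basic idea is therefore measures 1–4.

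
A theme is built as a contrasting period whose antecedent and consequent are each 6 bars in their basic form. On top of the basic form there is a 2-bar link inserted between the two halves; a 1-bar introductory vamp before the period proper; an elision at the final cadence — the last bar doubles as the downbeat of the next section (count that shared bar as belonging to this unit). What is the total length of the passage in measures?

15 measures

Basic contrasting period: 6 + 6 = 12 bars.
12 (basic form) + 2 (link) + 1 (introduction) = 15.
The elision shares a bar with the next section but does not change this unit's count.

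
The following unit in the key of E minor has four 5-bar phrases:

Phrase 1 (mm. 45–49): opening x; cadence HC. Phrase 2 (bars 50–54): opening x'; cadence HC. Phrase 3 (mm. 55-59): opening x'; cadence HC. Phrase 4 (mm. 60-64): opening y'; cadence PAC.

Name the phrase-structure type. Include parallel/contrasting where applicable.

Four phrases in two halves: the first half (measures 45-54) ends with a half cadence, the second (mm. 55–64) with a perfect authentic cadence — a large antecedent–consequent pair, i.e. a double period.
Phrase 3 begins with the same material as phrase 1, making it parallel.

parallel double period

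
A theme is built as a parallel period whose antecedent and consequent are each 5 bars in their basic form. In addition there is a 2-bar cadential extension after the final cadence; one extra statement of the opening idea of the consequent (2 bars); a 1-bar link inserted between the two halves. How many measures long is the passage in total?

Basic parallel period: 5 + 5 = 10 bars.
10 (basic form) + 2 (cadential extension) + 2 (extra statement) + 1 (link) = 15.

15 measures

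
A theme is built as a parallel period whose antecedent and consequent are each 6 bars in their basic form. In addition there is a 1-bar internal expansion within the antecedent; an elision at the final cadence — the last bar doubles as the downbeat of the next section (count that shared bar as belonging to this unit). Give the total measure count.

Basic parallel period: 6 + 6 = 12 bars.
12 (basic form) + 1 (internal expansion) = 13.
The elision shares a bar with the next section but does not change this unit's count.

13 measures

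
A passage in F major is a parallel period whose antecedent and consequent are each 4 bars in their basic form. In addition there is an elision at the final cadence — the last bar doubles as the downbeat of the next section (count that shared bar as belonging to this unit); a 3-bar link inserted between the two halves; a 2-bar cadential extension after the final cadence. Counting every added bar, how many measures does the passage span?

13 measures

Basic parallel period: 4 + 4 = 8 bars.
8 (basic form) + 3 (link) + 2 (cadential extension) = 13.
The elision shares a bar with the next section but does not change this unit's count.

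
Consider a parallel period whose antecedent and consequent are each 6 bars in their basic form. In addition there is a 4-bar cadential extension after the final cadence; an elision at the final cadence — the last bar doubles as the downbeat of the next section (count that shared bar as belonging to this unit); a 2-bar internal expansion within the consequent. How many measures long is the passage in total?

Basic parallel period: 6 + 6 = 12 bars.
12 (basic form) + 4 (cadential extension) + 2 (internal expansion) = 18.
The elision shares a bar with the next section but does not change this unit's count.

18 measures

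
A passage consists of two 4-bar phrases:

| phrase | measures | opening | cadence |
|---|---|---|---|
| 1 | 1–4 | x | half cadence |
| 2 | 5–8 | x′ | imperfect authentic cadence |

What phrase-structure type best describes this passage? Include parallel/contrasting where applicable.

parallel period

Phrase 1 ends with a half cadence (weaker) and phrase 2 with an imperfect authentic cadence (stronger): antecedent + consequent = a period.
The two phrases open with the same material (x / x′), so the period is parallel.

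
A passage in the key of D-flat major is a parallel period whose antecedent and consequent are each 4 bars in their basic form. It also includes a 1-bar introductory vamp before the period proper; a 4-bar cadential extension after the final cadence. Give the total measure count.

Basic parallel period: 4 + 4 = 8 bars.
8 (basic form) + 1 (introduction) + 4 (cadential extension) = 13.

13 measures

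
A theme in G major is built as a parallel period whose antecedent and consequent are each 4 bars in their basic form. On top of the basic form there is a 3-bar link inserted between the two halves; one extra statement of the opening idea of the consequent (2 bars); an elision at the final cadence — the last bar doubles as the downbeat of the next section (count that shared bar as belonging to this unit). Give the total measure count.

Basic parallel period: 4 + 4 = 8 bars.
8 (basic form) + 3 (link) + 2 (extra statement) = 13.
The elision shares a bar with the next section but does not change this unit's count.

13 measures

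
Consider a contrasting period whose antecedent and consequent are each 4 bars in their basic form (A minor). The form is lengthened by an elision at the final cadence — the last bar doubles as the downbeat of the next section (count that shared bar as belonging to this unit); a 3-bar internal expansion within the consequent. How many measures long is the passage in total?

Basic contrasting period: 4 + 4 = 8 bars.
8 (basic form) + 3 (internal expansion) = 11.
The elision shares a bar with the next section but does not change this unit's count.

11 measures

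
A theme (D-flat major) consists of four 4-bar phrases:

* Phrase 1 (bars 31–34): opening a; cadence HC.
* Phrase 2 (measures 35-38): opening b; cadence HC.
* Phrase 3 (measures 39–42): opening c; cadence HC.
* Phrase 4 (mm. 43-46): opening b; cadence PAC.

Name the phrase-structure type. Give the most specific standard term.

Four phrases in two halves: the first half (measures 31-38) ends with a half cadence, the second (measures 39–46) with a perfect authentic cadence — a large antecedent–consequent pair, i.e. a double period.
Phrase 3 begins with different material from phrase 1, making it contrasting.

contrasting double period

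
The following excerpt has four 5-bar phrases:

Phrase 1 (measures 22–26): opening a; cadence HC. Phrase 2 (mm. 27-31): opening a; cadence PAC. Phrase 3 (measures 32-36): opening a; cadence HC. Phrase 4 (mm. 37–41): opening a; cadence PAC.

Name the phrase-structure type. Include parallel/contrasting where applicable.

repeated period

The cadence pattern HC–PAC–HC–PAC is weak–strong twice, and phrases 3–4 restate phrases 1–2: a period heard twice, not a double period (which would end weakly at phrase 2).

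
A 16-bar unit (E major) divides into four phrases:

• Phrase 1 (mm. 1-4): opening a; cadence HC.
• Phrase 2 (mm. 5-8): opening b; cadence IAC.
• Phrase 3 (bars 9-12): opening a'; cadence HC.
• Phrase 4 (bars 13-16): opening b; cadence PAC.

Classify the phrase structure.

Four phrases in two halves: the first half (mm. 1–8) ends with an imperfect authentic cadence, the second (mm. 9-16) with a perfect authentic cadence — a large antecedent–consequent pair, i.e. a double period.
Phrase 3 begins with the same material as phrase 1, making it parallel.

parallel double period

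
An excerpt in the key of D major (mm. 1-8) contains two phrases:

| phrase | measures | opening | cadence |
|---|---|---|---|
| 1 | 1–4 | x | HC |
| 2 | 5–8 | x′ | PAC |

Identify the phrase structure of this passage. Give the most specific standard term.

Phrase 1 ends with a half cadence (weaker) and phrase 2 with a perfect authentic cadence (stronger): antecedent + consequent = a period.
The two phrases open with the same material (x / x′), so the period is parallel.

parallel period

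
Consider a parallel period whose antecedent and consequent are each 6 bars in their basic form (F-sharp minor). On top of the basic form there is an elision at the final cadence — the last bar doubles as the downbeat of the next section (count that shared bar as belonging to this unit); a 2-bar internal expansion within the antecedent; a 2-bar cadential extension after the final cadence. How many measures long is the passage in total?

16 measures

Basic parallel period: 6 + 6 = 12 bars.
12 (basic form) + 2 (internal expansion) + 2 (cadential extension) = 16.
The elision shares a bar with the next section but does not change this unit's count.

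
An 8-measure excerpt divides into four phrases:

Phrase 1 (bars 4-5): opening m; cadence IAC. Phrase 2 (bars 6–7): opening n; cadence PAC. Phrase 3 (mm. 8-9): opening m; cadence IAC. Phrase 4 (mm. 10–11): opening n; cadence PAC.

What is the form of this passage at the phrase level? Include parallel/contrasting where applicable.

repeated period

The cadence pattern IAC–PAC–IAC–PAC is weak–strong twice, and phrases 3–4 restate phrases 1–2: a period heard twice, not a double period (which would end weakly at phrase 2).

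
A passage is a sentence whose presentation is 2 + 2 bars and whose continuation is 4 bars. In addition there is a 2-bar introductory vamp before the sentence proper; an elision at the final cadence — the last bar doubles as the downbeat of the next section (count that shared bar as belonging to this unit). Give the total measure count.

Basic sentence: 2 + 2 + 4 = 8 bars.
8 (basic form) + 2 (introduction) = 10.
The elision shares a bar with the next section but does not change this unit's count.

10 measures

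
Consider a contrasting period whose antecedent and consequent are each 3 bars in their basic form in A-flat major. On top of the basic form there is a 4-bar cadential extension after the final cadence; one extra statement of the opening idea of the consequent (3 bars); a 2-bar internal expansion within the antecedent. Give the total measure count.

Basic contrasting period: 3 + 3 = 6 bars.
6 (basic form) + 4 (cadential extension) + 3 (extra statement) + 2 (internal expansion) = 15.

15 measures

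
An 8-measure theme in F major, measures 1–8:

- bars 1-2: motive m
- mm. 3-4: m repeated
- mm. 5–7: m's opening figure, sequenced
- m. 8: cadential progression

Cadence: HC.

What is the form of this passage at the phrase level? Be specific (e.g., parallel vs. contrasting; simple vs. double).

Basic idea (mm. 1-2) + its repetition (mm. 3-4) form the presentation; fragmentation and cadence (mm. 5–8) form the continuation — the 8-bar whole is a sentence.

sentence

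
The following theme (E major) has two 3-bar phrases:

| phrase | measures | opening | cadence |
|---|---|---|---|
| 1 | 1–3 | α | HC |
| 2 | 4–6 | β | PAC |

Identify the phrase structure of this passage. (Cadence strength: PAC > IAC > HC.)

Phrase 1 ends with a half cadence (weaker) and phrase 2 with a perfect authentic cadence (stronger): antecedent + consequent = a period.
The two phrases open with different material (α / β), so the period is contrasting.

contrasting period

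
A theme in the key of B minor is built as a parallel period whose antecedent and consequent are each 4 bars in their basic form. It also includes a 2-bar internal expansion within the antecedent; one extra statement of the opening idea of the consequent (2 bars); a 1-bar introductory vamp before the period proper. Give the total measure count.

13 measures

Basic parallel period: 4 + 4 = 8 bars.
8 (basic form) + 2 (internal expansion) + 2 (extra statement) + 1 (introduction) = 13.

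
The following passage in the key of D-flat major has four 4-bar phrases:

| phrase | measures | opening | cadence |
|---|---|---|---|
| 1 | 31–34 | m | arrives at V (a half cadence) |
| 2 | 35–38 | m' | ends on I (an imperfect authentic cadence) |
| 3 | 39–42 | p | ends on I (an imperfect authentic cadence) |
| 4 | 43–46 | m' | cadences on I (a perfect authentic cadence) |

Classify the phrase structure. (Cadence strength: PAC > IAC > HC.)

contrasting double period

Four phrases in two halves: the first half (mm. 31–38) ends with an imperfect authentic cadence, the second (mm. 39–46) with a perfect authentic cadence — a large antecedent–consequent pair, i.e. a double period.
Phrase 3 begins with different material from phrase 1, making it contrasting.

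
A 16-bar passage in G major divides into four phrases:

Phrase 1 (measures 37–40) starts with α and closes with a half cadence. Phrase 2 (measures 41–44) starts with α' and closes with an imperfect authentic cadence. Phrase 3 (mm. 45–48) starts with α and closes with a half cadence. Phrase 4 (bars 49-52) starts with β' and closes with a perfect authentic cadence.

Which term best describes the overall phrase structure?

parallel double period

Four phrases in two halves: the first half (mm. 37–44) ends with an imperfect authentic cadence, the second (measures 45–52) with a perfect authentic cadence — a large antecedent–consequent pair, i.e. a double period.
Phrase 3 begins with the same material as phrase 1, making it parallel.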